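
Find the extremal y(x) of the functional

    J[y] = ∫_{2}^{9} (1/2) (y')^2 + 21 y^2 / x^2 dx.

The Lagrangian is L = (1/2) (y')^2 + 21 y^2 / x^2.
Compute ∂L/∂y = 42y/x^2, ∂L/∂y' = y'.
The Euler-Lagrange equation d/dx(∂L/∂y') − ∂L/∂y = 0 reduces to
    y'' − 42/x^2 · y = 0  (x > 0).
Its general solution is
    y(x) = A x^7 + B x^(-6),
with A, B fixed by the endpoint conditions.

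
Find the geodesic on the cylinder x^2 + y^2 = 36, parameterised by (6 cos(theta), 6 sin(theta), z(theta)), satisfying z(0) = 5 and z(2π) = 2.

Parameterise the cylinder of radius R = 6 as
    r(θ) = (6 cos θ, 6 sin θ, z(θ)).
The arc-length element is
    ds = sqrt(36 + (dz/dθ)^2) dθ,
so the Lagrangian is L = sqrt(36 + z'^2).
L depends on z' only, not on z or θ, so ∂L/∂z = 0 and
    ∂L/∂z' = z' / sqrt(36 + z'^2).
The Euler-Lagrange equation gives
    d/dθ( z' / sqrt(36 + z'^2) ) = 0,
so z' is constant. Integrating once:
    z(θ) = a θ + b,
a helix on the cylinder (a straight line when the cylinder is unrolled). The constants a, b are determined by the endpoint conditions.
With endpoint conditions z(0) = 5 and z(2π) = 2: from z(0) = b we get b = 5, and a·2π + 5 = 2 gives a = -3/(2π), so
    z(θ) = (-3/(2π)) θ + 5.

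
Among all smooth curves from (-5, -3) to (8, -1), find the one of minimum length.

Arc-length functional: J[y] = ∫ sqrt(1 + (y')^2) dx.
Lagrangian L = sqrt(1 + (y')^2) has no explicit y dependence, so ∂L/∂y = 0 and the Euler-Lagrange equation gives
    d/dx( y' / sqrt(1 + (y')^2) ) = 0  ⇒  y' / sqrt(1 + (y')^2) = const.
Hence y' is constant, so y(x) is affine.
Fitting the endpoints (-5, -3) and (8, -1):
    slope m = ((-1) − (-3)) / (8 − (-5)) = 2/13,
    intercept c = (-3) − m·(-5) = -29/13.
Extremal: y(x) = (2/13) x - 29/13.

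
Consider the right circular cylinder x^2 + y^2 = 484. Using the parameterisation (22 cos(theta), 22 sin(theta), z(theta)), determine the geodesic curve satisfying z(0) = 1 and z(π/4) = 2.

Parameterise the cylinder of radius R = 22 as
    r(θ) = (22 cos θ, 22 sin θ, z(θ)).
The arc-length element is
    ds = sqrt(484 + (dz/dθ)^2) dθ,
so the Lagrangian is L = sqrt(484 + z'^2).
L depends on z' only, not on z or θ, so ∂L/∂z = 0 and
    ∂L/∂z' = z' / sqrt(484 + z'^2).
The Euler-Lagrange equation gives
    d/dθ( z' / sqrt(484 + z'^2) ) = 0,
so z' is constant. Integrating once:
    z(θ) = a θ + b,
a helix on the cylinder (a straight line when the cylinder is unrolled). The constants a, b are determined by the endpoint conditions.
With endpoint conditions z(0) = 1 and z(π/4) = 2: from z(0) = b we get b = 1, and a·π/4 + 1 = 2 gives a = 4/π, so
    z(θ) = (4/π) θ + 1.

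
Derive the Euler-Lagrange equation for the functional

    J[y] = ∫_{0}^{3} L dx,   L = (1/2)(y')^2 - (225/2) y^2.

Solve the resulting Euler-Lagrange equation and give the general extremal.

The Lagrangian is L = (1/2)(y')^2 - (225/2) y^2.
∂L/∂y = -225y.
∂L/∂y' = y'.
The Euler-Lagrange equation d/dx(∂L/∂y') − ∂L/∂y = 0 becomes:
    y'' + 225 y = 0
General solution: y(x) = A sin(15x) + B cos(15x), where A and B are arbitrary constants fixed by the endpoint conditions.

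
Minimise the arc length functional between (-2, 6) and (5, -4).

Arc-length functional: J[y] = ∫ sqrt(1 + (y')^2) dx.
Lagrangian L = sqrt(1 + (y')^2) has no explicit y dependence, so ∂L/∂y = 0 and the Euler-Lagrange equation gives
    d/dx( y' / sqrt(1 + (y')^2) ) = 0  ⇒  y' / sqrt(1 + (y')^2) = const.
Hence y' is constant, so y(x) is affine.
Fitting the endpoints (-2, 6) and (5, -4):
    slope m = ((-4) − 6) / (5 − (-2)) = -10/7,
    intercept c = 6 − m·(-2) = 22/7.
Extremal: y(x) = (-10/7) x + 22/7.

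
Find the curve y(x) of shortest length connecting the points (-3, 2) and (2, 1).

Arc-length functional: J[y] = ∫ sqrt(1 + (y')^2) dx.
Lagrangian L = sqrt(1 + (y')^2) has no explicit y dependence, so ∂L/∂y = 0 and the Euler-Lagrange equation gives
    d/dx( y' / sqrt(1 + (y')^2) ) = 0  ⇒  y' / sqrt(1 + (y')^2) = const.
Hence y' is constant, so y(x) is affine.
Fitting the endpoints (-3, 2) and (2, 1):
    slope m = (1 − 2) / (2 − (-3)) = -1/5,
    intercept c = 2 − m·(-3) = 7/5.
Extremal: y(x) = (-1/5) x + 7/5.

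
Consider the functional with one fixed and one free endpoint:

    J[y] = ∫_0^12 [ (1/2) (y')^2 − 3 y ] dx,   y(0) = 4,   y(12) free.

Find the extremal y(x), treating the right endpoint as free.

The Lagrangian L = (1/2) (y')^2 − 3 y gives
    ∂L/∂y = −3,   ∂L/∂y' = y'.
Euler-Lagrange: d/dx(y') − (−3) = 0, i.e. y'' + 3 = 0, so
    y(x) = −(3/2) x^2 + C1 x + C2.
Fixed left endpoint y(0) = 4 ⇒ C2 = 4.
The right endpoint x = 12 is free, so the natural (transversality) condition is ∂L/∂y' |_{x=12} = 0, i.e. y'(12) = 0.
Compute y'(x) = −3 x + C1, so y'(12) = −36 + C1 = 0 ⇒ C1 = 36.
Therefore the extremal is
    y(x) = −(3/2) x^2 + 36 x + 4.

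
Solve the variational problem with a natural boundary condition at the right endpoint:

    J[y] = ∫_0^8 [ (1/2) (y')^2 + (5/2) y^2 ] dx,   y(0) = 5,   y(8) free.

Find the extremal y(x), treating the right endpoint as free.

The Lagrangian L = (1/2) (y')^2 + (5/2) y^2 gives
    ∂L/∂y = 5 y,   ∂L/∂y' = y'.
Euler-Lagrange: y'' − 5 y = 0.
With k = sqrt(5), the general solution is
    y(x) = A cosh(sqrt(5) x) + B sinh(sqrt(5) x).
Fixed left endpoint y(0) = 5 ⇒ A = 5.
The right endpoint x = 8 is free, so the natural (transversality) condition is ∂L/∂y' |_{x=8} = 0, i.e. y'(8) = 0.
Compute y'(x) = A k sinh(k x) + B k cosh(k x), so
    y'(8) = A k sinh(k·8) + B k cosh(k·8) = 0
    ⇒ B = −A tanh(k·8) = − 5 tanh(sqrt(5)·8).
Therefore the extremal is
    y(x) = 5 cosh(sqrt(5) x) − 5 tanh(sqrt(5)·8) sinh(sqrt(5) x).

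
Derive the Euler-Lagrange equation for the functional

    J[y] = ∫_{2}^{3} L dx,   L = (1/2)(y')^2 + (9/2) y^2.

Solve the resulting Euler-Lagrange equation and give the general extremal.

The Lagrangian is L = (1/2)(y')^2 + (9/2) y^2.
∂L/∂y = 9y.
∂L/∂y' = y'.
The Euler-Lagrange equation d/dx(∂L/∂y') − ∂L/∂y = 0 becomes:
    y'' - 9 y = 0
General solution: y(x) = A e^(3x) + B e^(-3x), where A and B are arbitrary constants fixed by the endpoint conditions.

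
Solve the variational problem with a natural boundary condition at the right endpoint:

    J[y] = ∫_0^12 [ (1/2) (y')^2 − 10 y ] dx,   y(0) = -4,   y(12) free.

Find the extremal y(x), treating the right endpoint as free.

The Lagrangian L = (1/2) (y')^2 − 10 y gives
    ∂L/∂y = −10,   ∂L/∂y' = y'.
Euler-Lagrange: d/dx(y') − (−10) = 0, i.e. y'' + 10 = 0, so
    y(x) = −(10/2) x^2 + C1 x + C2.
Fixed left endpoint y(0) = -4 ⇒ C2 = -4.
The right endpoint x = 12 is free, so the natural (transversality) condition is ∂L/∂y' |_{x=12} = 0, i.e. y'(12) = 0.
Compute y'(x) = −10 x + C1, so y'(12) = −120 + C1 = 0 ⇒ C1 = 120.
Therefore the extremal is
    y(x) = −5 x^2 + 120 x − 4.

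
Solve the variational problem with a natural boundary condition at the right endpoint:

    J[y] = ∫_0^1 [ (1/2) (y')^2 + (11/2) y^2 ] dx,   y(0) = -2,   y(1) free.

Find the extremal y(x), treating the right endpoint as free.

The Lagrangian L = (1/2) (y')^2 + (11/2) y^2 gives
    ∂L/∂y = 11 y,   ∂L/∂y' = y'.
Euler-Lagrange: y'' − 11 y = 0.
With k = sqrt(11), the general solution is
    y(x) = A cosh(sqrt(11) x) + B sinh(sqrt(11) x).
Fixed left endpoint y(0) = -2 ⇒ A = -2.
The right endpoint x = 1 is free, so the natural (transversality) condition is ∂L/∂y' |_{x=1} = 0, i.e. y'(1) = 0.
Compute y'(x) = A k sinh(k x) + B k cosh(k x), so
    y'(1) = A k sinh(k·1) + B k cosh(k·1) = 0
    ⇒ B = −A tanh(k·1) = 2 tanh(sqrt(11)·1).
Therefore the extremal is
    y(x) = −2 cosh(sqrt(11) x) + 2 tanh(sqrt(11)·1) sinh(sqrt(11) x).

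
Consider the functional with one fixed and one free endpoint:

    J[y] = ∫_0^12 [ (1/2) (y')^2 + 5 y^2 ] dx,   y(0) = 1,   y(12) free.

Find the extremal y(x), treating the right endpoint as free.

The Lagrangian L = (1/2) (y')^2 + 5 y^2 gives
    ∂L/∂y = 10 y,   ∂L/∂y' = y'.
Euler-Lagrange: y'' − 10 y = 0.
With k = sqrt(10), the general solution is
    y(x) = A cosh(sqrt(10) x) + B sinh(sqrt(10) x).
Fixed left endpoint y(0) = 1 ⇒ A = 1.
The right endpoint x = 12 is free, so the natural (transversality) condition is ∂L/∂y' |_{x=12} = 0, i.e. y'(12) = 0.
Compute y'(x) = A k sinh(k x) + B k cosh(k x), so
    y'(12) = A k sinh(k·12) + B k cosh(k·12) = 0
    ⇒ B = −A tanh(k·12) = − tanh(sqrt(10)·12).
Therefore the extremal is
    y(x) = cosh(sqrt(10) x) − tanh(sqrt(10)·12) sinh(sqrt(10) x).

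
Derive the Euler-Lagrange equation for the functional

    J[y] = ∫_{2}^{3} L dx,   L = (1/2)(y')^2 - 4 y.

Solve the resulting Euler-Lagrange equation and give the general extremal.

The Lagrangian is L = (1/2)(y')^2 - 4 y.
∂L/∂y = -4.
∂L/∂y' = y'.
The Euler-Lagrange equation d/dx(∂L/∂y') − ∂L/∂y = 0 becomes:
    y'' + 4 = 0
General solution: y(x) = -2 x^2 + A x + B, where A and B are arbitrary constants fixed by the endpoint conditions.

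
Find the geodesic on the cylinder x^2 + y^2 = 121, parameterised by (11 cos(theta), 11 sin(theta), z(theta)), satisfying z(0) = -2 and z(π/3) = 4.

Parameterise the cylinder of radius R = 11 as
    r(θ) = (11 cos θ, 11 sin θ, z(θ)).
The arc-length element is
    ds = sqrt(121 + (dz/dθ)^2) dθ,
so the Lagrangian is L = sqrt(121 + z'^2).
L depends on z' only, not on z or θ, so ∂L/∂z = 0 and
    ∂L/∂z' = z' / sqrt(121 + z'^2).
The Euler-Lagrange equation gives
    d/dθ( z' / sqrt(121 + z'^2) ) = 0,
so z' is constant. Integrating once:
    z(θ) = a θ + b,
a helix on the cylinder (a straight line when the cylinder is unrolled). The constants a, b are determined by the endpoint conditions.
With endpoint conditions z(0) = -2 and z(π/3) = 4: from z(0) = b we get b = -2, and a·π/3 + -2 = 4 gives a = 18/π, so
    z(θ) = (18/π) θ − 2.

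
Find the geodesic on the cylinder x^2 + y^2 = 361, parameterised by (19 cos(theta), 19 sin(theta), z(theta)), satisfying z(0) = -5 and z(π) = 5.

Parameterise the cylinder of radius R = 19 as
    r(θ) = (19 cos θ, 19 sin θ, z(θ)).
The arc-length element is
    ds = sqrt(361 + (dz/dθ)^2) dθ,
so the Lagrangian is L = sqrt(361 + z'^2).
L depends on z' only, not on z or θ, so ∂L/∂z = 0 and
    ∂L/∂z' = z' / sqrt(361 + z'^2).
The Euler-Lagrange equation gives
    d/dθ( z' / sqrt(361 + z'^2) ) = 0,
so z' is constant. Integrating once:
    z(θ) = a θ + b,
a helix on the cylinder (a straight line when the cylinder is unrolled). The constants a, b are determined by the endpoint conditions.
With endpoint conditions z(0) = -5 and z(π) = 5: from z(0) = b we get b = -5, and a·π + -5 = 5 gives a = 10/π, so
    z(θ) = (10/π) θ − 5.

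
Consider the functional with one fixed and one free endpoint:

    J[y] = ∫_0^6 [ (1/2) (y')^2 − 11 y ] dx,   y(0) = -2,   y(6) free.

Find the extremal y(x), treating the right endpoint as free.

The Lagrangian L = (1/2) (y')^2 − 11 y gives
    ∂L/∂y = −11,   ∂L/∂y' = y'.
Euler-Lagrange: d/dx(y') − (−11) = 0, i.e. y'' + 11 = 0, so
    y(x) = −(11/2) x^2 + C1 x + C2.
Fixed left endpoint y(0) = -2 ⇒ C2 = -2.
The right endpoint x = 6 is free, so the natural (transversality) condition is ∂L/∂y' |_{x=6} = 0, i.e. y'(6) = 0.
Compute y'(x) = −11 x + C1, so y'(6) = −66 + C1 = 0 ⇒ C1 = 66.
Therefore the extremal is
    y(x) = −(11/2) x^2 + 66 x − 2.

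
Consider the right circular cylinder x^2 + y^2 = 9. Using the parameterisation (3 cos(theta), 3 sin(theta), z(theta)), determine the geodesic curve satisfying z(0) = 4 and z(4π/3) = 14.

Parameterise the cylinder of radius R = 3 as
    r(θ) = (3 cos θ, 3 sin θ, z(θ)).
The arc-length element is
    ds = sqrt(9 + (dz/dθ)^2) dθ,
so the Lagrangian is L = sqrt(9 + z'^2).
L depends on z' only, not on z or θ, so ∂L/∂z = 0 and
    ∂L/∂z' = z' / sqrt(9 + z'^2).
The Euler-Lagrange equation gives
    d/dθ( z' / sqrt(9 + z'^2) ) = 0,
so z' is constant. Integrating once:
    z(θ) = a θ + b,
a helix on the cylinder (a straight line when the cylinder is unrolled). The constants a, b are determined by the endpoint conditions.
With endpoint conditions z(0) = 4 and z(4π/3) = 14: from z(0) = b we get b = 4, and a·4π/3 + 4 = 14 gives a = 15/(2π), so
    z(θ) = (15/(2π)) θ + 4.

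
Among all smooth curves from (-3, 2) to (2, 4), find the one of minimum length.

Arc-length functional: J[y] = ∫ sqrt(1 + (y')^2) dx.
Lagrangian L = sqrt(1 + (y')^2) has no explicit y dependence, so ∂L/∂y = 0 and the Euler-Lagrange equation gives
    d/dx( y' / sqrt(1 + (y')^2) ) = 0  ⇒  y' / sqrt(1 + (y')^2) = const.
Hence y' is constant, so y(x) is affine.
Fitting the endpoints (-3, 2) and (2, 4):
    slope m = (4 − 2) / (2 − (-3)) = 2/5,
    intercept c = 2 − m·(-3) = 16/5.
Extremal: y(x) = (2/5) x + 16/5.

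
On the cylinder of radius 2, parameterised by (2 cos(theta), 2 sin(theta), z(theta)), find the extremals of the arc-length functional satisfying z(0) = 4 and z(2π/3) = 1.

Parameterise the cylinder of radius R = 2 as
    r(θ) = (2 cos θ, 2 sin θ, z(θ)).
The arc-length element is
    ds = sqrt(4 + (dz/dθ)^2) dθ,
so the Lagrangian is L = sqrt(4 + z'^2).
L depends on z' only, not on z or θ, so ∂L/∂z = 0 and
    ∂L/∂z' = z' / sqrt(4 + z'^2).
The Euler-Lagrange equation gives
    d/dθ( z' / sqrt(4 + z'^2) ) = 0,
so z' is constant. Integrating once:
    z(θ) = a θ + b,
a helix on the cylinder (a straight line when the cylinder is unrolled). The constants a, b are determined by the endpoint conditions.
With endpoint conditions z(0) = 4 and z(2π/3) = 1: from z(0) = b we get b = 4, and a·2π/3 + 4 = 1 gives a = -9/(2π), so
    z(θ) = (-9/(2π)) θ + 4.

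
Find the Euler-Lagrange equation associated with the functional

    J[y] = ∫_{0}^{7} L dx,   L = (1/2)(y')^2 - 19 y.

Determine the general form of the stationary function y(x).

The Lagrangian is L = (1/2)(y')^2 - 19 y.
∂L/∂y = -19.
∂L/∂y' = y'.
The Euler-Lagrange equation d/dx(∂L/∂y') − ∂L/∂y = 0 becomes:
    y'' + 19 = 0
General solution: y(x) = -(19/2) x^2 + A x + B, where A and B are arbitrary constants fixed by the endpoint conditions.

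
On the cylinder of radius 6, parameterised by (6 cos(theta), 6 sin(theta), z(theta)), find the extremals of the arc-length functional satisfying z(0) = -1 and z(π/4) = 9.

Parameterise the cylinder of radius R = 6 as
    r(θ) = (6 cos θ, 6 sin θ, z(θ)).
The arc-length element is
    ds = sqrt(36 + (dz/dθ)^2) dθ,
so the Lagrangian is L = sqrt(36 + z'^2).
L depends on z' only, not on z or θ, so ∂L/∂z = 0 and
    ∂L/∂z' = z' / sqrt(36 + z'^2).
The Euler-Lagrange equation gives
    d/dθ( z' / sqrt(36 + z'^2) ) = 0,
so z' is constant. Integrating once:
    z(θ) = a θ + b,
a helix on the cylinder (a straight line when the cylinder is unrolled). The constants a, b are determined by the endpoint conditions.
With endpoint conditions z(0) = -1 and z(π/4) = 9: from z(0) = b we get b = -1, and a·π/4 + -1 = 9 gives a = 40/π, so
    z(θ) = (40/π) θ − 1.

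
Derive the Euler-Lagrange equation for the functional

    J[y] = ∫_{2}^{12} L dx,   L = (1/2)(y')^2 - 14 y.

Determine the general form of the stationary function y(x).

The Lagrangian is L = (1/2)(y')^2 - 14 y.
∂L/∂y = -14.
∂L/∂y' = y'.
The Euler-Lagrange equation d/dx(∂L/∂y') − ∂L/∂y = 0 becomes:
    y'' + 14 = 0
General solution: y(x) = -7 x^2 + A x + B, where A and B are arbitrary constants fixed by the endpoint conditions.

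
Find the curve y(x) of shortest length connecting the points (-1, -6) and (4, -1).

Arc-length functional: J[y] = ∫ sqrt(1 + (y')^2) dx.
Lagrangian L = sqrt(1 + (y')^2) has no explicit y dependence, so ∂L/∂y = 0 and the Euler-Lagrange equation gives
    d/dx( y' / sqrt(1 + (y')^2) ) = 0  ⇒  y' / sqrt(1 + (y')^2) = const.
Hence y' is constant, so y(x) is affine.
Fitting the endpoints (-1, -6) and (4, -1):
    slope m = ((-1) − (-6)) / (4 − (-1)) = 1,
    intercept c = (-6) − m·(-1) = -5.
Extremal: y(x) = x - 5.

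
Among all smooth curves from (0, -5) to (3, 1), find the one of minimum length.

Arc-length functional: J[y] = ∫ sqrt(1 + (y')^2) dx.
Lagrangian L = sqrt(1 + (y')^2) has no explicit y dependence, so ∂L/∂y = 0 and the Euler-Lagrange equation gives
    d/dx( y' / sqrt(1 + (y')^2) ) = 0  ⇒  y' / sqrt(1 + (y')^2) = const.
Hence y' is constant, so y(x) is affine.
Fitting the endpoints (0, -5) and (3, 1):
    slope m = (1 − (-5)) / (3 − 0) = 2,
    intercept c = (-5) − m·0 = -5.
Extremal: y(x) = 2 x - 5.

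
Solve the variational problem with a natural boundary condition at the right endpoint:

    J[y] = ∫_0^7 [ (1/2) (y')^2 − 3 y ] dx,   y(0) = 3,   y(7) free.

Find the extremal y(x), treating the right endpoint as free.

The Lagrangian L = (1/2) (y')^2 − 3 y gives
    ∂L/∂y = −3,   ∂L/∂y' = y'.
Euler-Lagrange: d/dx(y') − (−3) = 0, i.e. y'' + 3 = 0, so
    y(x) = −(3/2) x^2 + C1 x + C2.
Fixed left endpoint y(0) = 3 ⇒ C2 = 3.
The right endpoint x = 7 is free, so the natural (transversality) condition is ∂L/∂y' |_{x=7} = 0, i.e. y'(7) = 0.
Compute y'(x) = −3 x + C1, so y'(7) = −21 + C1 = 0 ⇒ C1 = 21.
Therefore the extremal is
    y(x) = −(3/2) x^2 + 21 x + 3.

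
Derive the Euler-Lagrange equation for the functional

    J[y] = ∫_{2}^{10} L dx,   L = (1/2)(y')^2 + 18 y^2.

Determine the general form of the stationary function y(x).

The Lagrangian is L = (1/2)(y')^2 + 18 y^2.
∂L/∂y = 36y.
∂L/∂y' = y'.
The Euler-Lagrange equation d/dx(∂L/∂y') − ∂L/∂y = 0 becomes:
    y'' - 36 y = 0
General solution: y(x) = A e^(6x) + B e^(-6x), where A and B are arbitrary constants fixed by the endpoint conditions.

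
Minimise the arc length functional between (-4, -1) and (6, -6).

Arc-length functional: J[y] = ∫ sqrt(1 + (y')^2) dx.
Lagrangian L = sqrt(1 + (y')^2) has no explicit y dependence, so ∂L/∂y = 0 and the Euler-Lagrange equation gives
    d/dx( y' / sqrt(1 + (y')^2) ) = 0  ⇒  y' / sqrt(1 + (y')^2) = const.
Hence y' is constant, so y(x) is affine.
Fitting the endpoints (-4, -1) and (6, -6):
    slope m = ((-6) − (-1)) / (6 − (-4)) = -1/2,
    intercept c = (-1) − m·(-4) = -3.
Extremal: y(x) = (-1/2) x - 3.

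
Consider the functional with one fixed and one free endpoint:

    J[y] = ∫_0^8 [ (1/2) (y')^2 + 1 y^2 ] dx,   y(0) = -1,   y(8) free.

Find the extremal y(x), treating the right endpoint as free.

The Lagrangian L = (1/2) (y')^2 + 1 y^2 gives
    ∂L/∂y = 2 y,   ∂L/∂y' = y'.
Euler-Lagrange: y'' − 2 y = 0.
With k = sqrt(2), the general solution is
    y(x) = A cosh(sqrt(2) x) + B sinh(sqrt(2) x).
Fixed left endpoint y(0) = -1 ⇒ A = -1.
The right endpoint x = 8 is free, so the natural (transversality) condition is ∂L/∂y' |_{x=8} = 0, i.e. y'(8) = 0.
Compute y'(x) = A k sinh(k x) + B k cosh(k x), so
    y'(8) = A k sinh(k·8) + B k cosh(k·8) = 0
    ⇒ B = −A tanh(k·8) = tanh(sqrt(2)·8).
Therefore the extremal is
    y(x) = −cosh(sqrt(2) x) + tanh(sqrt(2)·8) sinh(sqrt(2) x).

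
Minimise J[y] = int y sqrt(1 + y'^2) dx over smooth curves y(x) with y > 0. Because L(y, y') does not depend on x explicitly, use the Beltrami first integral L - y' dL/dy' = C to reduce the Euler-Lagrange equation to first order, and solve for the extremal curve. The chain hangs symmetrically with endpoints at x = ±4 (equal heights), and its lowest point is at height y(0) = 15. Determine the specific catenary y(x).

The Lagrangian L(y, y') = y sqrt(1 + y'^2) has no explicit x dependence, so the Beltrami identity applies:
    L − y' ∂L/∂y' = C.
Compute ∂L/∂y' = y · y' / sqrt(1 + y'^2). Then
    L − y' ∂L/∂y'
    = y sqrt(1 + y'^2) − y · y'^2 / sqrt(1 + y'^2)
    = y (1 + y'^2 − y'^2) / sqrt(1 + y'^2)
    = y / sqrt(1 + y'^2) = C.
Squaring gives y^2 = C^2 (1 + y'^2), i.e.
    y'^2 = y^2 / C^2 − 1.
Separating variables,
    dy / sqrt(y^2 − C^2) = dx / C,
and integrating gives arccosh(y / C) = (x − a)/C, so
    y(x) = C cosh((x − a)/C),
the catenary. The constants C and a are fixed by the two endpoint conditions (and, for the hanging-chain problem, the length constraint selects C).
Now fit the given data. The endpoints x = ±4 are symmetric at equal height, so the catenary is even about its minimum: a = 0 and y(x) = C cosh(x/C). The lowest point is y(0) = C cosh(0) = C, and we are told y(0) = 15, so C = 15. Therefore
    y(x) = 15 cosh(x/15),
and at the endpoints
    y(±4) = 15 cosh(4/15).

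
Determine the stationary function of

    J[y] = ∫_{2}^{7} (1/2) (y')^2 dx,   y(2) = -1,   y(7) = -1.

The Lagrangian is L = (1/2) (y')^2.
Compute ∂L/∂y = 0, ∂L/∂y' = y'.
The Euler-Lagrange equation d/dx(∂L/∂y') − ∂L/∂y = 0 reduces to
    y'' = 0.
Its general solution is
    y(x) = A x + B,
with A, B fixed by the endpoint conditions.
Applying the endpoint conditions y(2) = -1 and y(7) = -1: solve A·2 + B = -1 and A·7 + B = -1. Subtracting gives A(7 − 2) = -1 − -1, so A = 0, and B = -1 − A·2 = -1. Therefore
    y(x) = -1.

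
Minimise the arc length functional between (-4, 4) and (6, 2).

Arc-length functional: J[y] = ∫ sqrt(1 + (y')^2) dx.
Lagrangian L = sqrt(1 + (y')^2) has no explicit y dependence, so ∂L/∂y = 0 and the Euler-Lagrange equation gives
    d/dx( y' / sqrt(1 + (y')^2) ) = 0  ⇒  y' / sqrt(1 + (y')^2) = const.
Hence y' is constant, so y(x) is affine.
Fitting the endpoints (-4, 4) and (6, 2):
    slope m = (2 − 4) / (6 − (-4)) = -1/5,
    intercept c = 4 − m·(-4) = 16/5.
Extremal: y(x) = (-1/5) x + 16/5.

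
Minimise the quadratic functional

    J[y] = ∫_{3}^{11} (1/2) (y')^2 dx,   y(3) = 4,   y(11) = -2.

The Lagrangian is L = (1/2) (y')^2.
Compute ∂L/∂y = 0, ∂L/∂y' = y'.
The Euler-Lagrange equation d/dx(∂L/∂y') − ∂L/∂y = 0 reduces to
    y'' = 0.
Its general solution is
    y(x) = A x + B,
with A, B fixed by the endpoint conditions.
Applying the endpoint conditions y(3) = 4 and y(11) = -2: solve A·3 + B = 4 and A·11 + B = -2. Subtracting gives A(11 − 3) = -2 − 4, so A = -3/4, and B = 4 − A·3 = 25/4. Therefore
    y(x) = (-3/4) x + 25/4.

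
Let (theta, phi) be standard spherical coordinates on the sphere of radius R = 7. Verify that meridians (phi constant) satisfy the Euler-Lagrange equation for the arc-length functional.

On the sphere of radius R = 7 with spherical coordinates (θ, φ), the induced metric is
    ds^2 = 49(dθ^2 + sin^2(θ) dφ^2).
Using θ as the parameter, the arc-length functional becomes
    J[φ] = ∫ 7 sqrt(1 + sin^2(θ) (dφ/dθ)^2) dθ.
So L = 7 sqrt(1 + sin^2(θ) φ'^2). Compute
    ∂L/∂φ = 0  (L has no explicit φ dependence),
    ∂L/∂φ' = 7 sin^2(θ) φ' / sqrt(1 + sin^2(θ) φ'^2).
For the candidate φ(θ) = c (constant), φ' = 0, so ∂L/∂φ' evaluated along the candidate vanishes, and ∂L/∂φ is identically zero. Hence
    d/dθ(∂L/∂φ') − ∂L/∂φ = 0
is satisfied. Therefore meridians φ = const are extremals of arc length — they are geodesics on the sphere.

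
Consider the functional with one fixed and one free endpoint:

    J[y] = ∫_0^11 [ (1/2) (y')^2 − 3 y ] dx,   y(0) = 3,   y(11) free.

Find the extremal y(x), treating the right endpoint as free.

The Lagrangian L = (1/2) (y')^2 − 3 y gives
    ∂L/∂y = −3,   ∂L/∂y' = y'.
Euler-Lagrange: d/dx(y') − (−3) = 0, i.e. y'' + 3 = 0, so
    y(x) = −(3/2) x^2 + C1 x + C2.
Fixed left endpoint y(0) = 3 ⇒ C2 = 3.
The right endpoint x = 11 is free, so the natural (transversality) condition is ∂L/∂y' |_{x=11} = 0, i.e. y'(11) = 0.
Compute y'(x) = −3 x + C1, so y'(11) = −33 + C1 = 0 ⇒ C1 = 33.
Therefore the extremal is
    y(x) = −(3/2) x^2 + 33 x + 3.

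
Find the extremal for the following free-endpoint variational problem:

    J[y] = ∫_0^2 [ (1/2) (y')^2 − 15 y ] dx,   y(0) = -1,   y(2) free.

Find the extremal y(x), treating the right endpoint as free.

The Lagrangian L = (1/2) (y')^2 − 15 y gives
    ∂L/∂y = −15,   ∂L/∂y' = y'.
Euler-Lagrange: d/dx(y') − (−15) = 0, i.e. y'' + 15 = 0, so
    y(x) = −(15/2) x^2 + C1 x + C2.
Fixed left endpoint y(0) = -1 ⇒ C2 = -1.
The right endpoint x = 2 is free, so the natural (transversality) condition is ∂L/∂y' |_{x=2} = 0, i.e. y'(2) = 0.
Compute y'(x) = −15 x + C1, so y'(2) = −30 + C1 = 0 ⇒ C1 = 30.
Therefore the extremal is
    y(x) = −(15/2) x^2 + 30 x − 1.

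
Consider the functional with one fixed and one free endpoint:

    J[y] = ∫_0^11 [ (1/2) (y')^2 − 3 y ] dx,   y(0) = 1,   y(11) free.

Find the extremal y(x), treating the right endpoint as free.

The Lagrangian L = (1/2) (y')^2 − 3 y gives
    ∂L/∂y = −3,   ∂L/∂y' = y'.
Euler-Lagrange: d/dx(y') − (−3) = 0, i.e. y'' + 3 = 0, so
    y(x) = −(3/2) x^2 + C1 x + C2.
Fixed left endpoint y(0) = 1 ⇒ C2 = 1.
The right endpoint x = 11 is free, so the natural (transversality) condition is ∂L/∂y' |_{x=11} = 0, i.e. y'(11) = 0.
Compute y'(x) = −3 x + C1, so y'(11) = −33 + C1 = 0 ⇒ C1 = 33.
Therefore the extremal is
    y(x) = −(3/2) x^2 + 33 x + 1.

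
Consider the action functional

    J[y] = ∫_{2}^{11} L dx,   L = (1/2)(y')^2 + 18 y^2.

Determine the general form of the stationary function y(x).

The Lagrangian is L = (1/2)(y')^2 + 18 y^2.
∂L/∂y = 36y.
∂L/∂y' = y'.
The Euler-Lagrange equation d/dx(∂L/∂y') − ∂L/∂y = 0 becomes:
    y'' - 36 y = 0
General solution: y(x) = A e^(6x) + B e^(-6x), where A and B are arbitrary constants fixed by the endpoint conditions.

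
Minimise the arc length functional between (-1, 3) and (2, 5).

Arc-length functional: J[y] = ∫ sqrt(1 + (y')^2) dx.
Lagrangian L = sqrt(1 + (y')^2) has no explicit y dependence, so ∂L/∂y = 0 and the Euler-Lagrange equation gives
    d/dx( y' / sqrt(1 + (y')^2) ) = 0  ⇒  y' / sqrt(1 + (y')^2) = const.
Hence y' is constant, so y(x) is affine.
Fitting the endpoints (-1, 3) and (2, 5):
    slope m = (5 − 3) / (2 − (-1)) = 2/3,
    intercept c = 3 − m·(-1) = 11/3.
Extremal: y(x) = (2/3) x + 11/3.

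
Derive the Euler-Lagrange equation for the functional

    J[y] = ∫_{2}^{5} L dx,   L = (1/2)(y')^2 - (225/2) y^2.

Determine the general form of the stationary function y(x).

The Lagrangian is L = (1/2)(y')^2 - (225/2) y^2.
∂L/∂y = -225y.
∂L/∂y' = y'.
The Euler-Lagrange equation d/dx(∂L/∂y') − ∂L/∂y = 0 becomes:
    y'' + 225 y = 0
General solution: y(x) = A sin(15x) + B cos(15x), where A and B are arbitrary constants fixed by the endpoint conditions.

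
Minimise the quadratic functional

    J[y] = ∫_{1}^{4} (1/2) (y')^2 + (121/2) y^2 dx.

The Lagrangian is L = (1/2) (y')^2 + (121/2) y^2.
Compute ∂L/∂y = 121y, ∂L/∂y' = y'.
The Euler-Lagrange equation d/dx(∂L/∂y') − ∂L/∂y = 0 reduces to
    y'' − 121 y = 0.
Its general solution is
    y(x) = A e^(11x) + B e^(−11x),
with A, B fixed by the endpoint conditions.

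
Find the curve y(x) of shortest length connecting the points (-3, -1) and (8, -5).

Arc-length functional: J[y] = ∫ sqrt(1 + (y')^2) dx.
Lagrangian L = sqrt(1 + (y')^2) has no explicit y dependence, so ∂L/∂y = 0 and the Euler-Lagrange equation gives
    d/dx( y' / sqrt(1 + (y')^2) ) = 0  ⇒  y' / sqrt(1 + (y')^2) = const.
Hence y' is constant, so y(x) is affine.
Fitting the endpoints (-3, -1) and (8, -5):
    slope m = ((-5) − (-1)) / (8 − (-3)) = -4/11,
    intercept c = (-1) − m·(-3) = -23/11.
Extremal: y(x) = (-4/11) x - 23/11.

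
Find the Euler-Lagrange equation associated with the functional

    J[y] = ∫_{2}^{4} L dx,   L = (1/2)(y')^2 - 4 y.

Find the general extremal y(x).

The Lagrangian is L = (1/2)(y')^2 - 4 y.
∂L/∂y = -4.
∂L/∂y' = y'.
The Euler-Lagrange equation d/dx(∂L/∂y') − ∂L/∂y = 0 becomes:
    y'' + 4 = 0
General solution: y(x) = -2 x^2 + A x + B, where A and B are arbitrary constants fixed by the endpoint conditions.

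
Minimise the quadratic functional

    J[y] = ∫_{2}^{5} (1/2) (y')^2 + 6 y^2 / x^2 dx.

The Lagrangian is L = (1/2) (y')^2 + 6 y^2 / x^2.
Compute ∂L/∂y = 12y/x^2, ∂L/∂y' = y'.
The Euler-Lagrange equation d/dx(∂L/∂y') − ∂L/∂y = 0 reduces to
    y'' − 12/x^2 · y = 0  (x > 0).
Its general solution is
    y(x) = A x^4 + B x^(-3),
with A, B fixed by the endpoint conditions.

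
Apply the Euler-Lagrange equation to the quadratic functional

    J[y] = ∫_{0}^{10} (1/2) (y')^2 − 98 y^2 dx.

The Lagrangian is L = (1/2) (y')^2 − 98 y^2.
Compute ∂L/∂y = -196y, ∂L/∂y' = y'.
The Euler-Lagrange equation d/dx(∂L/∂y') − ∂L/∂y = 0 reduces to
    y'' + 196 y = 0.
Its general solution is
    y(x) = A sin(14x) + B cos(14x),
with A, B fixed by the endpoint conditions.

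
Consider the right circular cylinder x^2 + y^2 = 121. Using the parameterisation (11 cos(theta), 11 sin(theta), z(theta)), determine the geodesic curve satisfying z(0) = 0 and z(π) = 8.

Parameterise the cylinder of radius R = 11 as
    r(θ) = (11 cos θ, 11 sin θ, z(θ)).
The arc-length element is
    ds = sqrt(121 + (dz/dθ)^2) dθ,
so the Lagrangian is L = sqrt(121 + z'^2).
L depends on z' only, not on z or θ, so ∂L/∂z = 0 and
    ∂L/∂z' = z' / sqrt(121 + z'^2).
The Euler-Lagrange equation gives
    d/dθ( z' / sqrt(121 + z'^2) ) = 0,
so z' is constant. Integrating once:
    z(θ) = a θ + b,
a helix on the cylinder (a straight line when the cylinder is unrolled). The constants a, b are determined by the endpoint conditions.
With endpoint conditions z(0) = 0 and z(π) = 8: from z(0) = b we get b = 0, and a·π + 0 = 8 gives a = 8/π, so
    z(θ) = (8/π) θ.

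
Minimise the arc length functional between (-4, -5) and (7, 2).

Arc-length functional: J[y] = ∫ sqrt(1 + (y')^2) dx.
Lagrangian L = sqrt(1 + (y')^2) has no explicit y dependence, so ∂L/∂y = 0 and the Euler-Lagrange equation gives
    d/dx( y' / sqrt(1 + (y')^2) ) = 0  ⇒  y' / sqrt(1 + (y')^2) = const.
Hence y' is constant, so y(x) is affine.
Fitting the endpoints (-4, -5) and (7, 2):
    slope m = (2 − (-5)) / (7 − (-4)) = 7/11,
    intercept c = (-5) − m·(-4) = -27/11.
Extremal: y(x) = (7/11) x - 27/11.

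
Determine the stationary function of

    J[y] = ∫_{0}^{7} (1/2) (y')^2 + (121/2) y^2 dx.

The Lagrangian is L = (1/2) (y')^2 + (121/2) y^2.
Compute ∂L/∂y = 121y, ∂L/∂y' = y'.
The Euler-Lagrange equation d/dx(∂L/∂y') − ∂L/∂y = 0 reduces to
    y'' − 121 y = 0.
Its general solution is
    y(x) = A e^(11x) + B e^(−11x),
with A, B fixed by the endpoint conditions.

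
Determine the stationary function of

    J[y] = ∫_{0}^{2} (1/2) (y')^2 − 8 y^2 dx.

The Lagrangian is L = (1/2) (y')^2 − 8 y^2.
Compute ∂L/∂y = -16y, ∂L/∂y' = y'.
The Euler-Lagrange equation d/dx(∂L/∂y') − ∂L/∂y = 0 reduces to
    y'' + 16 y = 0.
Its general solution is
    y(x) = A sin(4x) + B cos(4x),
with A, B fixed by the endpoint conditions.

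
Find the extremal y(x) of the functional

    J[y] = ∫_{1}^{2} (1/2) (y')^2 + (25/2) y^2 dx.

The Lagrangian is L = (1/2) (y')^2 + (25/2) y^2.
Compute ∂L/∂y = 25y, ∂L/∂y' = y'.
The Euler-Lagrange equation d/dx(∂L/∂y') − ∂L/∂y = 0 reduces to
    y'' − 25 y = 0.
Its general solution is
    y(x) = A e^(5x) + B e^(−5x),
with A, B fixed by the endpoint conditions.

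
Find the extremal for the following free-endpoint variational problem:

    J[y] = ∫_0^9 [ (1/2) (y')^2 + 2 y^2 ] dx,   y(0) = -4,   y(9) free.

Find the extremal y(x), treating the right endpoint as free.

The Lagrangian L = (1/2) (y')^2 + 2 y^2 gives
    ∂L/∂y = 4 y,   ∂L/∂y' = y'.
Euler-Lagrange: y'' − 4 y = 0.
With k = 2, the general solution is
    y(x) = A cosh(2 x) + B sinh(2 x).
Fixed left endpoint y(0) = -4 ⇒ A = -4.
The right endpoint x = 9 is free, so the natural (transversality) condition is ∂L/∂y' |_{x=9} = 0, i.e. y'(9) = 0.
Compute y'(x) = A k sinh(k x) + B k cosh(k x), so
    y'(9) = A k sinh(k·9) + B k cosh(k·9) = 0
    ⇒ B = −A tanh(k·9) = 4 tanh(2·9).
Therefore the extremal is
    y(x) = −4 cosh(2 x) + 4 tanh(2·9) sinh(2 x).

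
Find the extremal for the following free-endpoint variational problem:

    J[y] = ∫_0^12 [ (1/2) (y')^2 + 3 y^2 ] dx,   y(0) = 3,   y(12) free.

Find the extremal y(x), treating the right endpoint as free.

The Lagrangian L = (1/2) (y')^2 + 3 y^2 gives
    ∂L/∂y = 6 y,   ∂L/∂y' = y'.
Euler-Lagrange: y'' − 6 y = 0.
With k = sqrt(6), the general solution is
    y(x) = A cosh(sqrt(6) x) + B sinh(sqrt(6) x).
Fixed left endpoint y(0) = 3 ⇒ A = 3.
The right endpoint x = 12 is free, so the natural (transversality) condition is ∂L/∂y' |_{x=12} = 0, i.e. y'(12) = 0.
Compute y'(x) = A k sinh(k x) + B k cosh(k x), so
    y'(12) = A k sinh(k·12) + B k cosh(k·12) = 0
    ⇒ B = −A tanh(k·12) = − 3 tanh(sqrt(6)·12).
Therefore the extremal is
    y(x) = 3 cosh(sqrt(6) x) − 3 tanh(sqrt(6)·12) sinh(sqrt(6) x).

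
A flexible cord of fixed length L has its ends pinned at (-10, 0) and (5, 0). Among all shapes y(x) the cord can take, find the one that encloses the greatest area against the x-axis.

Set up the augmented Lagrangian using a multiplier λ for the length constraint:
    F(y, y') = y − λ sqrt(1 + y'^2).
F has no explicit x dependence, so the Beltrami identity yields a first integral
    F − y' ∂F/∂y' = C.
Compute ∂F/∂y' = −λ y' / sqrt(1 + y'^2). Then
    y − λ sqrt(1 + y'^2) + λ y'^2 / sqrt(1 + y'^2) = C
    ⇒  y − λ / sqrt(1 + y'^2) = C.
Solving for y' and integrating gives
    (x − a)^2 + (y − b)^2 = λ^2,
a circular arc of radius λ. The constants a, b are determined by the endpoint conditions y(-10) = y(5) = 0, and λ is fixed implicitly by the length constraint
    ∫_{-10}^{5} sqrt(1 + y'^2) dx = L.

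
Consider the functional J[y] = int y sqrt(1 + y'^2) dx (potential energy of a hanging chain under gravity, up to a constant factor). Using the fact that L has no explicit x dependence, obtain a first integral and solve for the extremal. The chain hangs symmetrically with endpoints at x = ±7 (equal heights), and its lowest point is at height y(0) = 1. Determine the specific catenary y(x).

The Lagrangian L(y, y') = y sqrt(1 + y'^2) has no explicit x dependence, so the Beltrami identity applies:
    L − y' ∂L/∂y' = C.
Compute ∂L/∂y' = y · y' / sqrt(1 + y'^2). Then
    L − y' ∂L/∂y'
    = y sqrt(1 + y'^2) − y · y'^2 / sqrt(1 + y'^2)
    = y (1 + y'^2 − y'^2) / sqrt(1 + y'^2)
    = y / sqrt(1 + y'^2) = C.
Squaring gives y^2 = C^2 (1 + y'^2), i.e.
    y'^2 = y^2 / C^2 − 1.
Separating variables,
    dy / sqrt(y^2 − C^2) = dx / C,
and integrating gives arccosh(y / C) = (x − a)/C, so
    y(x) = C cosh((x − a)/C),
the catenary. The constants C and a are fixed by the two endpoint conditions (and, for the hanging-chain problem, the length constraint selects C).
Now fit the given data. The endpoints x = ±7 are symmetric at equal height, so the catenary is even about its minimum: a = 0 and y(x) = C cosh(x/C). The lowest point is y(0) = C cosh(0) = C, and we are told y(0) = 1, so C = 1. Therefore
    y(x) = cosh(x),
and at the endpoints
    y(±7) = cosh(7).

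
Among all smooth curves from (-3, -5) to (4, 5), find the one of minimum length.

Arc-length functional: J[y] = ∫ sqrt(1 + (y')^2) dx.
Lagrangian L = sqrt(1 + (y')^2) has no explicit y dependence, so ∂L/∂y = 0 and the Euler-Lagrange equation gives
    d/dx( y' / sqrt(1 + (y')^2) ) = 0  ⇒  y' / sqrt(1 + (y')^2) = const.
Hence y' is constant, so y(x) is affine.
Fitting the endpoints (-3, -5) and (4, 5):
    slope m = (5 − (-5)) / (4 − (-3)) = 10/7,
    intercept c = (-5) − m·(-3) = -5/7.
Extremal: y(x) = (10/7) x - 5/7.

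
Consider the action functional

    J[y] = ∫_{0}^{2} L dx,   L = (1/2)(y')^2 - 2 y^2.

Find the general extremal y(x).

The Lagrangian is L = (1/2)(y')^2 - 2 y^2.
∂L/∂y = -4y.
∂L/∂y' = y'.
The Euler-Lagrange equation d/dx(∂L/∂y') − ∂L/∂y = 0 becomes:
    y'' + 4 y = 0
General solution: y(x) = A sin(2x) + B cos(2x), where A and B are arbitrary constants fixed by the endpoint conditions.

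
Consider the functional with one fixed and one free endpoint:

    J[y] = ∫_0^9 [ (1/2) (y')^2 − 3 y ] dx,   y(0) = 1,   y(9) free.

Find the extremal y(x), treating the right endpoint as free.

The Lagrangian L = (1/2) (y')^2 − 3 y gives
    ∂L/∂y = −3,   ∂L/∂y' = y'.
Euler-Lagrange: d/dx(y') − (−3) = 0, i.e. y'' + 3 = 0, so
    y(x) = −(3/2) x^2 + C1 x + C2.
Fixed left endpoint y(0) = 1 ⇒ C2 = 1.
The right endpoint x = 9 is free, so the natural (transversality) condition is ∂L/∂y' |_{x=9} = 0, i.e. y'(9) = 0.
Compute y'(x) = −3 x + C1, so y'(9) = −27 + C1 = 0 ⇒ C1 = 27.
Therefore the extremal is
    y(x) = −(3/2) x^2 + 27 x + 1.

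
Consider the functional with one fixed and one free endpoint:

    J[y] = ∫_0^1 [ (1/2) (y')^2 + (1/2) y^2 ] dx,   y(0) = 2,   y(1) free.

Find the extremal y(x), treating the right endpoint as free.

The Lagrangian L = (1/2) (y')^2 + (1/2) y^2 gives
    ∂L/∂y = 1 y,   ∂L/∂y' = y'.
Euler-Lagrange: y'' − y = 0.
With k = 1, the general solution is
    y(x) = A cosh(x) + B sinh(x).
Fixed left endpoint y(0) = 2 ⇒ A = 2.
The right endpoint x = 1 is free, so the natural (transversality) condition is ∂L/∂y' |_{x=1} = 0, i.e. y'(1) = 0.
Compute y'(x) = A k sinh(k x) + B k cosh(k x), so
    y'(1) = A k sinh(k·1) + B k cosh(k·1) = 0
    ⇒ B = −A tanh(k·1) = − 2 tanh(1·1).
Therefore the extremal is
    y(x) = 2 cosh(1 x) − 2 tanh(1·1) sinh(1 x).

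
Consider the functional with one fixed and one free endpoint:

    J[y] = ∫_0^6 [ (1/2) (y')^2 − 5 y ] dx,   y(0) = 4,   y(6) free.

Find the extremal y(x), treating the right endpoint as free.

The Lagrangian L = (1/2) (y')^2 − 5 y gives
    ∂L/∂y = −5,   ∂L/∂y' = y'.
Euler-Lagrange: d/dx(y') − (−5) = 0, i.e. y'' + 5 = 0, so
    y(x) = −(5/2) x^2 + C1 x + C2.
Fixed left endpoint y(0) = 4 ⇒ C2 = 4.
The right endpoint x = 6 is free, so the natural (transversality) condition is ∂L/∂y' |_{x=6} = 0, i.e. y'(6) = 0.
Compute y'(x) = −5 x + C1, so y'(6) = −30 + C1 = 0 ⇒ C1 = 30.
Therefore the extremal is
    y(x) = −(5/2) x^2 + 30 x + 4.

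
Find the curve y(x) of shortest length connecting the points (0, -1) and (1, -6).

Arc-length functional: J[y] = ∫ sqrt(1 + (y')^2) dx.
Lagrangian L = sqrt(1 + (y')^2) has no explicit y dependence, so ∂L/∂y = 0 and the Euler-Lagrange equation gives
    d/dx( y' / sqrt(1 + (y')^2) ) = 0  ⇒  y' / sqrt(1 + (y')^2) = const.
Hence y' is constant, so y(x) is affine.
Fitting the endpoints (0, -1) and (1, -6):
    slope m = ((-6) − (-1)) / (1 − 0) = -5,
    intercept c = (-1) − m·0 = -1.
Extremal: y(x) = -5 x - 1.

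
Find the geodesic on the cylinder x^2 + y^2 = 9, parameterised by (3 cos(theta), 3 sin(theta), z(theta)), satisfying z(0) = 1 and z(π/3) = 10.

Parameterise the cylinder of radius R = 3 as
    r(θ) = (3 cos θ, 3 sin θ, z(θ)).
The arc-length element is
    ds = sqrt(9 + (dz/dθ)^2) dθ,
so the Lagrangian is L = sqrt(9 + z'^2).
L depends on z' only, not on z or θ, so ∂L/∂z = 0 and
    ∂L/∂z' = z' / sqrt(9 + z'^2).
The Euler-Lagrange equation gives
    d/dθ( z' / sqrt(9 + z'^2) ) = 0,
so z' is constant. Integrating once:
    z(θ) = a θ + b,
a helix on the cylinder (a straight line when the cylinder is unrolled). The constants a, b are determined by the endpoint conditions.
With endpoint conditions z(0) = 1 and z(π/3) = 10: from z(0) = b we get b = 1, and a·π/3 + 1 = 10 gives a = 27/π, so
    z(θ) = (27/π) θ + 1.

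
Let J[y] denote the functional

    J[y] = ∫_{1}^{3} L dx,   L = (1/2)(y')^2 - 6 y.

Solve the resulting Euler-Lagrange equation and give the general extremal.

The Lagrangian is L = (1/2)(y')^2 - 6 y.
∂L/∂y = -6.
∂L/∂y' = y'.
The Euler-Lagrange equation d/dx(∂L/∂y') − ∂L/∂y = 0 becomes:
    y'' + 6 = 0
General solution: y(x) = -3 x^2 + A x + B, where A and B are arbitrary constants fixed by the endpoint conditions.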